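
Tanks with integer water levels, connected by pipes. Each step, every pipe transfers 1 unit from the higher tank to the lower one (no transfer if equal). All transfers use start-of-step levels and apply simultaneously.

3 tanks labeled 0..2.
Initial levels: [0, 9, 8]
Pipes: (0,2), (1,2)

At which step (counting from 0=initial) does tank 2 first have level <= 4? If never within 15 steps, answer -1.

Answer: -1

Derivation:
Step 1: flows [2->0,1->2] -> levels [1 8 8]
Step 2: flows [2->0,1=2] -> levels [2 8 7]
Step 3: flows [2->0,1->2] -> levels [3 7 7]
Step 4: flows [2->0,1=2] -> levels [4 7 6]
Step 5: flows [2->0,1->2] -> levels [5 6 6]
Step 6: flows [2->0,1=2] -> levels [6 6 5]
Step 7: flows [0->2,1->2] -> levels [5 5 7]
Step 8: flows [2->0,2->1] -> levels [6 6 5]
  -> period-2 cycle (repeats step 6); tank 2 never drops to <=4
Tank 2 never reaches <=4 within 15 steps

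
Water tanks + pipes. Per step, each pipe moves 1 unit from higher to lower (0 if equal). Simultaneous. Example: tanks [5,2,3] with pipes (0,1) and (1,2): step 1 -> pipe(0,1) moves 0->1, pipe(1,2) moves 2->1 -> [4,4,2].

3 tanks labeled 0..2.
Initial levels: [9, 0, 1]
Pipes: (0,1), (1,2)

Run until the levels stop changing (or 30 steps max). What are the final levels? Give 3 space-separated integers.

Answer: 3 4 3

Derivation:
Step 1: flows [0->1,2->1] -> levels [8 2 0]
Step 2: flows [0->1,1->2] -> levels [7 2 1]
Step 3: flows [0->1,1->2] -> levels [6 2 2]
Step 4: flows [0->1,1=2] -> levels [5 3 2]
Step 5: flows [0->1,1->2] -> levels [4 3 3]
Step 6: flows [0->1,1=2] -> levels [3 4 3]
Step 7: flows [1->0,1->2] -> levels [4 2 4]
Step 8: flows [0->1,2->1] -> levels [3 4 3]
  -> period-2 cycle: step 8 state = step 6 state; never stabilizes
  -> state at step 30: (30-6) mod 2 = 0, same as step 6 -> [3 4 3]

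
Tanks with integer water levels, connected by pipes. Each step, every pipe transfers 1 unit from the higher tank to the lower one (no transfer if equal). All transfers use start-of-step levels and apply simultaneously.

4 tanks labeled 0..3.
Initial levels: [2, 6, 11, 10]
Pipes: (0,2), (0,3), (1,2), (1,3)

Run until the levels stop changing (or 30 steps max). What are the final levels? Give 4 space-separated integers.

Answer: 6 7 8 8

Derivation:
Step 1: flows [2->0,3->0,2->1,3->1] -> levels [4 8 9 8]
Step 2: flows [2->0,3->0,2->1,1=3] -> levels [6 9 7 7]
Step 3: flows [2->0,3->0,1->2,1->3] -> levels [8 7 7 7]
Step 4: flows [0->2,0->3,1=2,1=3] -> levels [6 7 8 8]
Step 5: flows [2->0,3->0,2->1,3->1] -> levels [8 9 6 6]
Step 6: flows [0->2,0->3,1->2,1->3] -> levels [6 7 8 8]
  -> period-2 cycle: step 6 state = step 4 state; never stabilizes
  -> state at step 30: (30-4) mod 2 = 0, same as step 4 -> [6 7 8 8]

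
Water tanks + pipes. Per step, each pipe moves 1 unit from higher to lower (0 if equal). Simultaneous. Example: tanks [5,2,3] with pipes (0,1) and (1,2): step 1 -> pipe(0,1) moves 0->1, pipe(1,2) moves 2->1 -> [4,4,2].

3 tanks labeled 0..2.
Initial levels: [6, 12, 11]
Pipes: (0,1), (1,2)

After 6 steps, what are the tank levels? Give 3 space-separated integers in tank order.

Step 1: flows [1->0,1->2] -> levels [7 10 12]
Step 2: flows [1->0,2->1] -> levels [8 10 11]
Step 3: flows [1->0,2->1] -> levels [9 10 10]
Step 4: flows [1->0,1=2] -> levels [10 9 10]
Step 5: flows [0->1,2->1] -> levels [9 11 9]
Step 6: flows [1->0,1->2] -> levels [10 9 10]

Answer: 10 9 10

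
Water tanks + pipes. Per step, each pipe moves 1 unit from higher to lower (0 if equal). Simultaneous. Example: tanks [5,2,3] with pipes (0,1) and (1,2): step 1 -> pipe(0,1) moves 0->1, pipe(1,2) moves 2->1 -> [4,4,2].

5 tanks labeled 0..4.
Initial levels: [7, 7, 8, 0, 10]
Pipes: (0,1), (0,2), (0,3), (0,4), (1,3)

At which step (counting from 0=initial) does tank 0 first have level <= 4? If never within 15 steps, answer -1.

Answer: -1

Derivation:
Step 1: flows [0=1,2->0,0->3,4->0,1->3] -> levels [8 6 7 2 9]
Step 2: flows [0->1,0->2,0->3,4->0,1->3] -> levels [6 6 8 4 8]
Step 3: flows [0=1,2->0,0->3,4->0,1->3] -> levels [7 5 7 6 7]
Step 4: flows [0->1,0=2,0->3,0=4,3->1] -> levels [5 7 7 6 7]
Step 5: flows [1->0,2->0,3->0,4->0,1->3] -> levels [9 5 6 6 6]
Step 6: flows [0->1,0->2,0->3,0->4,3->1] -> levels [5 7 7 6 7]
  -> period-2 cycle (repeats step 4); tank 0 never drops to <=4
Tank 0 never reaches <=4 within 15 steps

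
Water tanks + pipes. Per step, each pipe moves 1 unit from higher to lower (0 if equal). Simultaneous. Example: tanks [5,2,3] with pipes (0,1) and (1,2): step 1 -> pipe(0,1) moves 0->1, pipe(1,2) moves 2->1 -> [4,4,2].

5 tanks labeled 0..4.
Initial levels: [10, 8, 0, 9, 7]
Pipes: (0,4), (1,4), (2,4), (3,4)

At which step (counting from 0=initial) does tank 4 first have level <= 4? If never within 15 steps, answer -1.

Answer: 6

Derivation:
Step 1: flows [0->4,1->4,4->2,3->4] -> levels [9 7 1 8 9]
Step 2: flows [0=4,4->1,4->2,4->3] -> levels [9 8 2 9 6]
Step 3: flows [0->4,1->4,4->2,3->4] -> levels [8 7 3 8 8]
Step 4: flows [0=4,4->1,4->2,3=4] -> levels [8 8 4 8 6]
Step 5: flows [0->4,1->4,4->2,3->4] -> levels [7 7 5 7 8]
Step 6: flows [4->0,4->1,4->2,4->3] -> levels [8 8 6 8 4]
Tank 4 first reaches <=4 at step 6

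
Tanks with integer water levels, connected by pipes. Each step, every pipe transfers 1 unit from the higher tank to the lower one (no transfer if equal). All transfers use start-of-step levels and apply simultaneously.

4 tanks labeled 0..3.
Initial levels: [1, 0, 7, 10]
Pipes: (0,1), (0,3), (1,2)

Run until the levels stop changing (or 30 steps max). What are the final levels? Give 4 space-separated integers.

Step 1: flows [0->1,3->0,2->1] -> levels [1 2 6 9]
Step 2: flows [1->0,3->0,2->1] -> levels [3 2 5 8]
Step 3: flows [0->1,3->0,2->1] -> levels [3 4 4 7]
Step 4: flows [1->0,3->0,1=2] -> levels [5 3 4 6]
Step 5: flows [0->1,3->0,2->1] -> levels [5 5 3 5]
Step 6: flows [0=1,0=3,1->2] -> levels [5 4 4 5]
Step 7: flows [0->1,0=3,1=2] -> levels [4 5 4 5]
Step 8: flows [1->0,3->0,1->2] -> levels [6 3 5 4]
Step 9: flows [0->1,0->3,2->1] -> levels [4 5 4 5]
  -> period-2 cycle: step 9 state = step 7 state; never stabilizes
  -> state at step 30: (30-7) mod 2 = 1, same as step 8 -> [6 3 5 4]

Answer: 6 3 5 4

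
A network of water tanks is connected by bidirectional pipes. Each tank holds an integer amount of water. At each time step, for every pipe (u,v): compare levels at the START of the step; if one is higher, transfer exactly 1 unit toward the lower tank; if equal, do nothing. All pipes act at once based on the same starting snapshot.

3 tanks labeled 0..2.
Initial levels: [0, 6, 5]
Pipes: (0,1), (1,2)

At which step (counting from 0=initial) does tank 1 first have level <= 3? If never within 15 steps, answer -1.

Step 1: flows [1->0,1->2] -> levels [1 4 6]
Step 2: flows [1->0,2->1] -> levels [2 4 5]
Step 3: flows [1->0,2->1] -> levels [3 4 4]
Step 4: flows [1->0,1=2] -> levels [4 3 4]
Tank 1 first reaches <=3 at step 4

Answer: 4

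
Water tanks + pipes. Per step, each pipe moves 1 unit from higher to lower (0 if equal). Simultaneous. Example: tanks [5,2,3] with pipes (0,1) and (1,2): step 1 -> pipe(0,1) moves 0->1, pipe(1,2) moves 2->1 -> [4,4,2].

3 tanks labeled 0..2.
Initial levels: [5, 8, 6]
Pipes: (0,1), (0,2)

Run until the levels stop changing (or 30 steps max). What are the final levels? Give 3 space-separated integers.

Answer: 5 7 7

Derivation:
Step 1: flows [1->0,2->0] -> levels [7 7 5]
Step 2: flows [0=1,0->2] -> levels [6 7 6]
Step 3: flows [1->0,0=2] -> levels [7 6 6]
Step 4: flows [0->1,0->2] -> levels [5 7 7]
Step 5: flows [1->0,2->0] -> levels [7 6 6]
  -> period-2 cycle: step 5 state = step 3 state; never stabilizes
  -> state at step 30: (30-3) mod 2 = 1, same as step 4 -> [5 7 7]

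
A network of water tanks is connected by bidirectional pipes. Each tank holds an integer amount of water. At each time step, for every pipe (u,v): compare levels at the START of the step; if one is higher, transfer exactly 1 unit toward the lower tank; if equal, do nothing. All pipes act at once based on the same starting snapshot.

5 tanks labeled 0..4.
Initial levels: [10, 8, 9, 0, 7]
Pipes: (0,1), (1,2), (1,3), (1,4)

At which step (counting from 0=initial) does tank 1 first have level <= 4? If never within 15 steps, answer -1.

Step 1: flows [0->1,2->1,1->3,1->4] -> levels [9 8 8 1 8]
Step 2: flows [0->1,1=2,1->3,1=4] -> levels [8 8 8 2 8]
Step 3: flows [0=1,1=2,1->3,1=4] -> levels [8 7 8 3 8]
Step 4: flows [0->1,2->1,1->3,4->1] -> levels [7 9 7 4 7]
Step 5: flows [1->0,1->2,1->3,1->4] -> levels [8 5 8 5 8]
Step 6: flows [0->1,2->1,1=3,4->1] -> levels [7 8 7 5 7]
Step 7: flows [1->0,1->2,1->3,1->4] -> levels [8 4 8 6 8]
Tank 1 first reaches <=4 at step 7

Answer: 7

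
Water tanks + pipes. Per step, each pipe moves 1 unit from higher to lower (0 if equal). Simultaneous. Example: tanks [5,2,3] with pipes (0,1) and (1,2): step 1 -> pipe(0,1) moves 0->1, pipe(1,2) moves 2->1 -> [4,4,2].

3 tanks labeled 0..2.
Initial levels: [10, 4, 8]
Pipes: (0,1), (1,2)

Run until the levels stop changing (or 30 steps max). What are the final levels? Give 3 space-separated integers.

Step 1: flows [0->1,2->1] -> levels [9 6 7]
Step 2: flows [0->1,2->1] -> levels [8 8 6]
Step 3: flows [0=1,1->2] -> levels [8 7 7]
Step 4: flows [0->1,1=2] -> levels [7 8 7]
Step 5: flows [1->0,1->2] -> levels [8 6 8]
Step 6: flows [0->1,2->1] -> levels [7 8 7]
  -> period-2 cycle: step 6 state = step 4 state; never stabilizes
  -> state at step 30: (30-4) mod 2 = 0, same as step 4 -> [7 8 7]

Answer: 7 8 7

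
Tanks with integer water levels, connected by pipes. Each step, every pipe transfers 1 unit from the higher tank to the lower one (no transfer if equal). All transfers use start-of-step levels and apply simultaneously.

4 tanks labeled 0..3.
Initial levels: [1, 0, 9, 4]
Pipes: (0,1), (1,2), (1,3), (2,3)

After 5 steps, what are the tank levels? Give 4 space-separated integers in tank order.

Answer: 3 4 3 4

Derivation:
Step 1: flows [0->1,2->1,3->1,2->3] -> levels [0 3 7 4]
Step 2: flows [1->0,2->1,3->1,2->3] -> levels [1 4 5 4]
Step 3: flows [1->0,2->1,1=3,2->3] -> levels [2 4 3 5]
Step 4: flows [1->0,1->2,3->1,3->2] -> levels [3 3 5 3]
Step 5: flows [0=1,2->1,1=3,2->3] -> levels [3 4 3 4]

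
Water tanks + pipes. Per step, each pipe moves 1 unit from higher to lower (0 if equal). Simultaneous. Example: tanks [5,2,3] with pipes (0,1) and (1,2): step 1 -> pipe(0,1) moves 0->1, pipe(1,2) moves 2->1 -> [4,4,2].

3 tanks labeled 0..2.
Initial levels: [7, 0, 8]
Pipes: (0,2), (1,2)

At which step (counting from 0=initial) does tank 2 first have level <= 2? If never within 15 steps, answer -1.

Answer: -1

Derivation:
Step 1: flows [2->0,2->1] -> levels [8 1 6]
Step 2: flows [0->2,2->1] -> levels [7 2 6]
Step 3: flows [0->2,2->1] -> levels [6 3 6]
Step 4: flows [0=2,2->1] -> levels [6 4 5]
Step 5: flows [0->2,2->1] -> levels [5 5 5]
Step 6: flows [0=2,1=2] -> levels [5 5 5]
  -> stable; tank 2 stays at 5 > 2
Tank 2 never reaches <=2 within 15 steps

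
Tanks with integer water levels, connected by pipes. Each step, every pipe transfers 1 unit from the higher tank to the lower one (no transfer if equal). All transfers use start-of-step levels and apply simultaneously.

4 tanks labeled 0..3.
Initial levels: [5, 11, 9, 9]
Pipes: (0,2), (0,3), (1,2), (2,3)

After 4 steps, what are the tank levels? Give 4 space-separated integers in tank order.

Answer: 9 9 7 9

Derivation:
Step 1: flows [2->0,3->0,1->2,2=3] -> levels [7 10 9 8]
Step 2: flows [2->0,3->0,1->2,2->3] -> levels [9 9 8 8]
Step 3: flows [0->2,0->3,1->2,2=3] -> levels [7 8 10 9]
Step 4: flows [2->0,3->0,2->1,2->3] -> levels [9 9 7 9]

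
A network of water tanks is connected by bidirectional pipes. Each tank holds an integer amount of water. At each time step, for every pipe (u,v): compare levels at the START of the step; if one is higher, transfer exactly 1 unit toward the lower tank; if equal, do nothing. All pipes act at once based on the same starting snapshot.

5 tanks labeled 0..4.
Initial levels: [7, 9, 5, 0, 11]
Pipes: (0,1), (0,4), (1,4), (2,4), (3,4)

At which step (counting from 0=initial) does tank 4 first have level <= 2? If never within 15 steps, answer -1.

Step 1: flows [1->0,4->0,4->1,4->2,4->3] -> levels [9 9 6 1 7]
Step 2: flows [0=1,0->4,1->4,4->2,4->3] -> levels [8 8 7 2 7]
Step 3: flows [0=1,0->4,1->4,2=4,4->3] -> levels [7 7 7 3 8]
Step 4: flows [0=1,4->0,4->1,4->2,4->3] -> levels [8 8 8 4 4]
Step 5: flows [0=1,0->4,1->4,2->4,3=4] -> levels [7 7 7 4 7]
Step 6: flows [0=1,0=4,1=4,2=4,4->3] -> levels [7 7 7 5 6]
Step 7: flows [0=1,0->4,1->4,2->4,4->3] -> levels [6 6 6 6 8]
Step 8: flows [0=1,4->0,4->1,4->2,4->3] -> levels [7 7 7 7 4]
Step 9: flows [0=1,0->4,1->4,2->4,3->4] -> levels [6 6 6 6 8]
  -> period-2 cycle (repeats step 7); tank 4 never drops to <=2
Tank 4 never reaches <=2 within 15 steps

Answer: -1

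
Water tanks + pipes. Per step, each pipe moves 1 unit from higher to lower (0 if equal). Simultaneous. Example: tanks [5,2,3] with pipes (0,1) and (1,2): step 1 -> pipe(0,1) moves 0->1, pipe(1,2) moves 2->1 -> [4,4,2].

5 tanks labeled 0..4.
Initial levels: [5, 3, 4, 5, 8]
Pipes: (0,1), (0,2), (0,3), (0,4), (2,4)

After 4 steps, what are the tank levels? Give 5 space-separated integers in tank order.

Answer: 7 4 5 4 5

Derivation:
Step 1: flows [0->1,0->2,0=3,4->0,4->2] -> levels [4 4 6 5 6]
Step 2: flows [0=1,2->0,3->0,4->0,2=4] -> levels [7 4 5 4 5]
Step 3: flows [0->1,0->2,0->3,0->4,2=4] -> levels [3 5 6 5 6]
Step 4: flows [1->0,2->0,3->0,4->0,2=4] -> levels [7 4 5 4 5]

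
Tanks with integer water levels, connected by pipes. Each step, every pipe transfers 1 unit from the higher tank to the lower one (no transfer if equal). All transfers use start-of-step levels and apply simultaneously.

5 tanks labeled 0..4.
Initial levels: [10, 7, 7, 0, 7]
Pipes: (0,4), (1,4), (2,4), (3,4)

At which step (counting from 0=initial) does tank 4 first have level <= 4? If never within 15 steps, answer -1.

Answer: 6

Derivation:
Step 1: flows [0->4,1=4,2=4,4->3] -> levels [9 7 7 1 7]
Step 2: flows [0->4,1=4,2=4,4->3] -> levels [8 7 7 2 7]
Step 3: flows [0->4,1=4,2=4,4->3] -> levels [7 7 7 3 7]
Step 4: flows [0=4,1=4,2=4,4->3] -> levels [7 7 7 4 6]
Step 5: flows [0->4,1->4,2->4,4->3] -> levels [6 6 6 5 8]
Step 6: flows [4->0,4->1,4->2,4->3] -> levels [7 7 7 6 4]
Tank 4 first reaches <=4 at step 6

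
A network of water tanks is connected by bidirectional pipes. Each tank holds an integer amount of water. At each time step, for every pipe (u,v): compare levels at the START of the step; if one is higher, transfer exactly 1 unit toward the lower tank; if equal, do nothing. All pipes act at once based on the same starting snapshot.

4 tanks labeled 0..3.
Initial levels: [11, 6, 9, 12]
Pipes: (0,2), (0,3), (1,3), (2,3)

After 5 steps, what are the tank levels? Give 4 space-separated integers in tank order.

Answer: 10 10 10 8

Derivation:
Step 1: flows [0->2,3->0,3->1,3->2] -> levels [11 7 11 9]
Step 2: flows [0=2,0->3,3->1,2->3] -> levels [10 8 10 10]
Step 3: flows [0=2,0=3,3->1,2=3] -> levels [10 9 10 9]
Step 4: flows [0=2,0->3,1=3,2->3] -> levels [9 9 9 11]
Step 5: flows [0=2,3->0,3->1,3->2] -> levels [10 10 10 8]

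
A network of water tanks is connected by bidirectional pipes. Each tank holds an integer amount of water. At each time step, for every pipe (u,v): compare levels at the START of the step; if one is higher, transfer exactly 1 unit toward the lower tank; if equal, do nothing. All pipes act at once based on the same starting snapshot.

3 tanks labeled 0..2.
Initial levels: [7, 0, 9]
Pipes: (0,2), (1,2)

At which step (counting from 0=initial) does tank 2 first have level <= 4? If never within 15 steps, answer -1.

Answer: 7

Derivation:
Step 1: flows [2->0,2->1] -> levels [8 1 7]
Step 2: flows [0->2,2->1] -> levels [7 2 7]
Step 3: flows [0=2,2->1] -> levels [7 3 6]
Step 4: flows [0->2,2->1] -> levels [6 4 6]
Step 5: flows [0=2,2->1] -> levels [6 5 5]
Step 6: flows [0->2,1=2] -> levels [5 5 6]
Step 7: flows [2->0,2->1] -> levels [6 6 4]
Tank 2 first reaches <=4 at step 7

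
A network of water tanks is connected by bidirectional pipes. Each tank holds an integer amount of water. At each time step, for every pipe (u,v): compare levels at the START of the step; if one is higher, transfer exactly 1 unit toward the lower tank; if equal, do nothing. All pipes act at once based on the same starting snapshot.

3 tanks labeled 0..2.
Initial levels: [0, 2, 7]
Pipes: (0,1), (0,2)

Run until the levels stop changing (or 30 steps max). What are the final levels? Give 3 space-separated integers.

Answer: 3 3 3

Derivation:
Step 1: flows [1->0,2->0] -> levels [2 1 6]
Step 2: flows [0->1,2->0] -> levels [2 2 5]
Step 3: flows [0=1,2->0] -> levels [3 2 4]
Step 4: flows [0->1,2->0] -> levels [3 3 3]
Step 5: flows [0=1,0=2] -> levels [3 3 3]
  -> stable (no change)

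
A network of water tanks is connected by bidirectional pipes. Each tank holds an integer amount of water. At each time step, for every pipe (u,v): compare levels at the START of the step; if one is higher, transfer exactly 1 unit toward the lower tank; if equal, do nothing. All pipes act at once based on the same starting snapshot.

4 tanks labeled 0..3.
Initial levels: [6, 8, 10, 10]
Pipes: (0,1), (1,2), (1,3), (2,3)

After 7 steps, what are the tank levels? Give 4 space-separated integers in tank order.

Answer: 8 10 8 8

Derivation:
Step 1: flows [1->0,2->1,3->1,2=3] -> levels [7 9 9 9]
Step 2: flows [1->0,1=2,1=3,2=3] -> levels [8 8 9 9]
Step 3: flows [0=1,2->1,3->1,2=3] -> levels [8 10 8 8]
Step 4: flows [1->0,1->2,1->3,2=3] -> levels [9 7 9 9]
Step 5: flows [0->1,2->1,3->1,2=3] -> levels [8 10 8 8]
  -> period-2 cycle: step 5 state = step 3 state
  -> state at step 7: (7-3) mod 2 = 0, same as step 3 -> [8 10 8 8]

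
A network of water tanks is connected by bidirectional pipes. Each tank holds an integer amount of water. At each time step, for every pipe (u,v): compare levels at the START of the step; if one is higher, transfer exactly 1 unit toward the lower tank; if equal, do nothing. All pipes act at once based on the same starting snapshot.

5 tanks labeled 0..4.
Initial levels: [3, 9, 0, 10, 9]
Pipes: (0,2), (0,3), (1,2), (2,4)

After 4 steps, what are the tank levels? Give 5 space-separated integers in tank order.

Answer: 7 6 6 6 6

Derivation:
Step 1: flows [0->2,3->0,1->2,4->2] -> levels [3 8 3 9 8]
Step 2: flows [0=2,3->0,1->2,4->2] -> levels [4 7 5 8 7]
Step 3: flows [2->0,3->0,1->2,4->2] -> levels [6 6 6 7 6]
Step 4: flows [0=2,3->0,1=2,2=4] -> levels [7 6 6 6 6]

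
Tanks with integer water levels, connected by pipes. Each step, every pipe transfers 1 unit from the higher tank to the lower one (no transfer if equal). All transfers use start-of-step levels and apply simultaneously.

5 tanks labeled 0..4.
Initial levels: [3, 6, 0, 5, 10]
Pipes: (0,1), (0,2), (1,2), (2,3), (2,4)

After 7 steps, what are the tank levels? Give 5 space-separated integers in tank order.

Step 1: flows [1->0,0->2,1->2,3->2,4->2] -> levels [3 4 4 4 9]
Step 2: flows [1->0,2->0,1=2,2=3,4->2] -> levels [5 3 4 4 8]
Step 3: flows [0->1,0->2,2->1,2=3,4->2] -> levels [3 5 5 4 7]
Step 4: flows [1->0,2->0,1=2,2->3,4->2] -> levels [5 4 4 5 6]
Step 5: flows [0->1,0->2,1=2,3->2,4->2] -> levels [3 5 7 4 5]
Step 6: flows [1->0,2->0,2->1,2->3,2->4] -> levels [5 5 3 5 6]
Step 7: flows [0=1,0->2,1->2,3->2,4->2] -> levels [4 4 7 4 5]

Answer: 4 4 7 4 5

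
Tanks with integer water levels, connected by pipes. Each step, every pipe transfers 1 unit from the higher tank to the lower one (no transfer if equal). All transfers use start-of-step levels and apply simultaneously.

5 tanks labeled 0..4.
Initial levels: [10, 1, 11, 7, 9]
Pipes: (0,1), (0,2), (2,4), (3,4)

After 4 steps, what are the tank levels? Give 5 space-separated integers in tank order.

Answer: 7 5 9 9 8

Derivation:
Step 1: flows [0->1,2->0,2->4,4->3] -> levels [10 2 9 8 9]
Step 2: flows [0->1,0->2,2=4,4->3] -> levels [8 3 10 9 8]
Step 3: flows [0->1,2->0,2->4,3->4] -> levels [8 4 8 8 10]
Step 4: flows [0->1,0=2,4->2,4->3] -> levels [7 5 9 9 8]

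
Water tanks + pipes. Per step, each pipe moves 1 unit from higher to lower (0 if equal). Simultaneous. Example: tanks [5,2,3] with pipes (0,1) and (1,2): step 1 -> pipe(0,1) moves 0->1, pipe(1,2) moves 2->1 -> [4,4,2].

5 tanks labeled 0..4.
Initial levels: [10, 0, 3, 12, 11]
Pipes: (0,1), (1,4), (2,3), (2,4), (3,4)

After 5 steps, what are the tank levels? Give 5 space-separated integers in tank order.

Answer: 7 6 8 6 9

Derivation:
Step 1: flows [0->1,4->1,3->2,4->2,3->4] -> levels [9 2 5 10 10]
Step 2: flows [0->1,4->1,3->2,4->2,3=4] -> levels [8 4 7 9 8]
Step 3: flows [0->1,4->1,3->2,4->2,3->4] -> levels [7 6 9 7 7]
Step 4: flows [0->1,4->1,2->3,2->4,3=4] -> levels [6 8 7 8 7]
Step 5: flows [1->0,1->4,3->2,2=4,3->4] -> levels [7 6 8 6 9]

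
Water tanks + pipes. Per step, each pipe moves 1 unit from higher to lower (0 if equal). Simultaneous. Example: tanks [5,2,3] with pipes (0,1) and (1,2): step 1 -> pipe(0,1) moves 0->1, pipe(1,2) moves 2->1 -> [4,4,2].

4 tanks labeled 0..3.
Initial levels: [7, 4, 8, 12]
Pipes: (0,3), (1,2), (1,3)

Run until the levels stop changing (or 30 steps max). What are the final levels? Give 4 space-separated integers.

Answer: 9 8 7 7

Derivation:
Step 1: flows [3->0,2->1,3->1] -> levels [8 6 7 10]
Step 2: flows [3->0,2->1,3->1] -> levels [9 8 6 8]
Step 3: flows [0->3,1->2,1=3] -> levels [8 7 7 9]
Step 4: flows [3->0,1=2,3->1] -> levels [9 8 7 7]
Step 5: flows [0->3,1->2,1->3] -> levels [8 6 8 9]
Step 6: flows [3->0,2->1,3->1] -> levels [9 8 7 7]
  -> period-2 cycle: step 6 state = step 4 state; never stabilizes
  -> state at step 30: (30-4) mod 2 = 0, same as step 4 -> [9 8 7 7]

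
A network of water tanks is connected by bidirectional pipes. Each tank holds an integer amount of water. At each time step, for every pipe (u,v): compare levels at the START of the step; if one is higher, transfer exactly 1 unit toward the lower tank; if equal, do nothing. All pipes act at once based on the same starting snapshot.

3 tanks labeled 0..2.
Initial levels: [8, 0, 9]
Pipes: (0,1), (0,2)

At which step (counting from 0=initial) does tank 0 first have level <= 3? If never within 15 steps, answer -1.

Answer: -1

Derivation:
Step 1: flows [0->1,2->0] -> levels [8 1 8]
Step 2: flows [0->1,0=2] -> levels [7 2 8]
Step 3: flows [0->1,2->0] -> levels [7 3 7]
Step 4: flows [0->1,0=2] -> levels [6 4 7]
Step 5: flows [0->1,2->0] -> levels [6 5 6]
Step 6: flows [0->1,0=2] -> levels [5 6 6]
Step 7: flows [1->0,2->0] -> levels [7 5 5]
Step 8: flows [0->1,0->2] -> levels [5 6 6]
  -> period-2 cycle (repeats step 6); tank 0 never drops to <=3
Tank 0 never reaches <=3 within 15 steps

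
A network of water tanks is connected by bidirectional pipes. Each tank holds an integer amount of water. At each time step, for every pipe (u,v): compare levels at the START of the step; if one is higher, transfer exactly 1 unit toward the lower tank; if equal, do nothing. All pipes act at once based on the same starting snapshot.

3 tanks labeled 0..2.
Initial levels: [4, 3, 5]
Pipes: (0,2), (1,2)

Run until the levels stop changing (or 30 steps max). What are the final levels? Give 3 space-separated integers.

Answer: 4 3 5

Derivation:
Step 1: flows [2->0,2->1] -> levels [5 4 3]
Step 2: flows [0->2,1->2] -> levels [4 3 5]
  -> period-2 cycle: step 2 state = step 0 state; never stabilizes
  -> state at step 30: (30-0) mod 2 = 0, same as step 0 -> [4 3 5]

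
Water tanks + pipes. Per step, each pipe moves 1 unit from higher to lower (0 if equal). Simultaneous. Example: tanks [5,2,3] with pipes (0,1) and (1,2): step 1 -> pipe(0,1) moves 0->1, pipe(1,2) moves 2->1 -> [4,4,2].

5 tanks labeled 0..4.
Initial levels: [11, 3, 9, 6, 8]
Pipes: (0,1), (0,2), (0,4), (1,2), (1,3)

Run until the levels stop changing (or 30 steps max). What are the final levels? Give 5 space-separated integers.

Answer: 9 7 6 7 8

Derivation:
Step 1: flows [0->1,0->2,0->4,2->1,3->1] -> levels [8 6 9 5 9]
Step 2: flows [0->1,2->0,4->0,2->1,1->3] -> levels [9 7 7 6 8]
Step 3: flows [0->1,0->2,0->4,1=2,1->3] -> levels [6 7 8 7 9]
Step 4: flows [1->0,2->0,4->0,2->1,1=3] -> levels [9 7 6 7 8]
Step 5: flows [0->1,0->2,0->4,1->2,1=3] -> levels [6 7 8 7 9]
  -> period-2 cycle: step 5 state = step 3 state; never stabilizes
  -> state at step 30: (30-3) mod 2 = 1, same as step 4 -> [9 7 6 7 8]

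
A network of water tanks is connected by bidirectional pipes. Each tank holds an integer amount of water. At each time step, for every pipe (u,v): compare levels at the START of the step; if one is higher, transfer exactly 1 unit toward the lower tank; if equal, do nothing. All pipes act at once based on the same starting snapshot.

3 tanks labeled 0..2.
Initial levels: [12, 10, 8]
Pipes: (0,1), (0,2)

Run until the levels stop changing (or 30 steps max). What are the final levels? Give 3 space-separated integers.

Answer: 10 10 10

Derivation:
Step 1: flows [0->1,0->2] -> levels [10 11 9]
Step 2: flows [1->0,0->2] -> levels [10 10 10]
Step 3: flows [0=1,0=2] -> levels [10 10 10]
  -> stable (no change)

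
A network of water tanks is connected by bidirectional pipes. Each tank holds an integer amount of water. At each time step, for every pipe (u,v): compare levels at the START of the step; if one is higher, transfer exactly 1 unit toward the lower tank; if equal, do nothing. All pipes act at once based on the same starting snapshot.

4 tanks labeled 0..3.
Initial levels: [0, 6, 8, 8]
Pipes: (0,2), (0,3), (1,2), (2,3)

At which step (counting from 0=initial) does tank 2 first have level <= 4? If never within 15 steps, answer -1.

Step 1: flows [2->0,3->0,2->1,2=3] -> levels [2 7 6 7]
Step 2: flows [2->0,3->0,1->2,3->2] -> levels [4 6 7 5]
Step 3: flows [2->0,3->0,2->1,2->3] -> levels [6 7 4 5]
Tank 2 first reaches <=4 at step 3

Answer: 3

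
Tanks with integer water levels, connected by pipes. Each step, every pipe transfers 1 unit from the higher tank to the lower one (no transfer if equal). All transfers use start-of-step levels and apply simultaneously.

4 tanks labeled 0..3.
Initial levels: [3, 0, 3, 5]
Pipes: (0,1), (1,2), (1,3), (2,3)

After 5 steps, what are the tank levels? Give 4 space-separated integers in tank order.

Step 1: flows [0->1,2->1,3->1,3->2] -> levels [2 3 3 3]
Step 2: flows [1->0,1=2,1=3,2=3] -> levels [3 2 3 3]
Step 3: flows [0->1,2->1,3->1,2=3] -> levels [2 5 2 2]
Step 4: flows [1->0,1->2,1->3,2=3] -> levels [3 2 3 3]
  -> period-2 cycle: step 4 state = step 2 state
  -> state at step 5: (5-2) mod 2 = 1, same as step 3 -> [2 5 2 2]

Answer: 2 5 2 2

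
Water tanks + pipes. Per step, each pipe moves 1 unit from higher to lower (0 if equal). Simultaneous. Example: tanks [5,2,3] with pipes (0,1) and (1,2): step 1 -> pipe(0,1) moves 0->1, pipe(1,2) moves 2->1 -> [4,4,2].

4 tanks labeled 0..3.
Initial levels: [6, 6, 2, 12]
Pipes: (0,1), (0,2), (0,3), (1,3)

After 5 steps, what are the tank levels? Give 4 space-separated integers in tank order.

Answer: 7 7 6 6

Derivation:
Step 1: flows [0=1,0->2,3->0,3->1] -> levels [6 7 3 10]
Step 2: flows [1->0,0->2,3->0,3->1] -> levels [7 7 4 8]
Step 3: flows [0=1,0->2,3->0,3->1] -> levels [7 8 5 6]
Step 4: flows [1->0,0->2,0->3,1->3] -> levels [6 6 6 8]
Step 5: flows [0=1,0=2,3->0,3->1] -> levels [7 7 6 6]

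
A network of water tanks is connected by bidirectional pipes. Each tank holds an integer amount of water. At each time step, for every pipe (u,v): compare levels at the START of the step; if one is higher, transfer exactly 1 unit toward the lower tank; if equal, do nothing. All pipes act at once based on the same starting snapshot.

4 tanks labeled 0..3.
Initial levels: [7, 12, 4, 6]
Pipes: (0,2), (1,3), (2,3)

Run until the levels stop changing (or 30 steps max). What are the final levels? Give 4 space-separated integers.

Step 1: flows [0->2,1->3,3->2] -> levels [6 11 6 6]
Step 2: flows [0=2,1->3,2=3] -> levels [6 10 6 7]
Step 3: flows [0=2,1->3,3->2] -> levels [6 9 7 7]
Step 4: flows [2->0,1->3,2=3] -> levels [7 8 6 8]
Step 5: flows [0->2,1=3,3->2] -> levels [6 8 8 7]
Step 6: flows [2->0,1->3,2->3] -> levels [7 7 6 9]
Step 7: flows [0->2,3->1,3->2] -> levels [6 8 8 7]
  -> period-2 cycle: step 7 state = step 5 state; never stabilizes
  -> state at step 30: (30-5) mod 2 = 1, same as step 6 -> [7 7 6 9]

Answer: 7 7 6 9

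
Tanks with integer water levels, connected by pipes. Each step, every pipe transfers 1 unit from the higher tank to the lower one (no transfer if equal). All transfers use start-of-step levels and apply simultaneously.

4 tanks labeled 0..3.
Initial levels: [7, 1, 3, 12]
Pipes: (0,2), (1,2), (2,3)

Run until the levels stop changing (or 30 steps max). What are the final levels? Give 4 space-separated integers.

Answer: 6 6 5 6

Derivation:
Step 1: flows [0->2,2->1,3->2] -> levels [6 2 4 11]
Step 2: flows [0->2,2->1,3->2] -> levels [5 3 5 10]
Step 3: flows [0=2,2->1,3->2] -> levels [5 4 5 9]
Step 4: flows [0=2,2->1,3->2] -> levels [5 5 5 8]
Step 5: flows [0=2,1=2,3->2] -> levels [5 5 6 7]
Step 6: flows [2->0,2->1,3->2] -> levels [6 6 5 6]
Step 7: flows [0->2,1->2,3->2] -> levels [5 5 8 5]
Step 8: flows [2->0,2->1,2->3] -> levels [6 6 5 6]
  -> period-2 cycle: step 8 state = step 6 state; never stabilizes
  -> state at step 30: (30-6) mod 2 = 0, same as step 6 -> [6 6 5 6]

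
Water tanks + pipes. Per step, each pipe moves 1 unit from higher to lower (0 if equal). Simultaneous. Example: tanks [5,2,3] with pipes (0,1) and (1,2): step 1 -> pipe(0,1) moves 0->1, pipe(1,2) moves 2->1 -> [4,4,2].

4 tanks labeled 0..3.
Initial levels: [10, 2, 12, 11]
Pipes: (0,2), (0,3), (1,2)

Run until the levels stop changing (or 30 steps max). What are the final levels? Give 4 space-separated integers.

Step 1: flows [2->0,3->0,2->1] -> levels [12 3 10 10]
Step 2: flows [0->2,0->3,2->1] -> levels [10 4 10 11]
Step 3: flows [0=2,3->0,2->1] -> levels [11 5 9 10]
Step 4: flows [0->2,0->3,2->1] -> levels [9 6 9 11]
Step 5: flows [0=2,3->0,2->1] -> levels [10 7 8 10]
Step 6: flows [0->2,0=3,2->1] -> levels [9 8 8 10]
Step 7: flows [0->2,3->0,1=2] -> levels [9 8 9 9]
Step 8: flows [0=2,0=3,2->1] -> levels [9 9 8 9]
Step 9: flows [0->2,0=3,1->2] -> levels [8 8 10 9]
Step 10: flows [2->0,3->0,2->1] -> levels [10 9 8 8]
Step 11: flows [0->2,0->3,1->2] -> levels [8 8 10 9]
  -> period-2 cycle: step 11 state = step 9 state; never stabilizes
  -> state at step 30: (30-9) mod 2 = 1, same as step 10 -> [10 9 8 8]

Answer: 10 9 8 8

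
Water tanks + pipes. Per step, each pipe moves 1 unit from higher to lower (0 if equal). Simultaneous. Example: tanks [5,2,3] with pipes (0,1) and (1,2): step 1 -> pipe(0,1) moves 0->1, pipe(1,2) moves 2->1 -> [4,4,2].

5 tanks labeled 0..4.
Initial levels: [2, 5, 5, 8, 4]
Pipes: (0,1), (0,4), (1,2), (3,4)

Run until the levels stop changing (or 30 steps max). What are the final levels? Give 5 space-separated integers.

Step 1: flows [1->0,4->0,1=2,3->4] -> levels [4 4 5 7 4]
Step 2: flows [0=1,0=4,2->1,3->4] -> levels [4 5 4 6 5]
Step 3: flows [1->0,4->0,1->2,3->4] -> levels [6 3 5 5 5]
Step 4: flows [0->1,0->4,2->1,3=4] -> levels [4 5 4 5 6]
Step 5: flows [1->0,4->0,1->2,4->3] -> levels [6 3 5 6 4]
Step 6: flows [0->1,0->4,2->1,3->4] -> levels [4 5 4 5 6]
  -> period-2 cycle: step 6 state = step 4 state; never stabilizes
  -> state at step 30: (30-4) mod 2 = 0, same as step 4 -> [4 5 4 5 6]

Answer: 4 5 4 5 6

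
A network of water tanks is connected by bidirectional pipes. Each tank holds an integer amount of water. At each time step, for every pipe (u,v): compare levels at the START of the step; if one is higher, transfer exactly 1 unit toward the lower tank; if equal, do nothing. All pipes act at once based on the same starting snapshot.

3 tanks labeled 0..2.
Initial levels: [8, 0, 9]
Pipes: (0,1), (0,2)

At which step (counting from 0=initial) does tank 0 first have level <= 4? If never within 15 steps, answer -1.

Step 1: flows [0->1,2->0] -> levels [8 1 8]
Step 2: flows [0->1,0=2] -> levels [7 2 8]
Step 3: flows [0->1,2->0] -> levels [7 3 7]
Step 4: flows [0->1,0=2] -> levels [6 4 7]
Step 5: flows [0->1,2->0] -> levels [6 5 6]
Step 6: flows [0->1,0=2] -> levels [5 6 6]
Step 7: flows [1->0,2->0] -> levels [7 5 5]
Step 8: flows [0->1,0->2] -> levels [5 6 6]
  -> period-2 cycle (repeats step 6); tank 0 never drops to <=4
Tank 0 never reaches <=4 within 15 steps

Answer: -1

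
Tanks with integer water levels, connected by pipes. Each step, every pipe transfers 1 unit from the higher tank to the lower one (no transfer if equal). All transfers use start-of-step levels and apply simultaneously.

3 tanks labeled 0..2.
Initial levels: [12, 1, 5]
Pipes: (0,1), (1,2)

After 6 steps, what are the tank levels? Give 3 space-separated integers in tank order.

Step 1: flows [0->1,2->1] -> levels [11 3 4]
Step 2: flows [0->1,2->1] -> levels [10 5 3]
Step 3: flows [0->1,1->2] -> levels [9 5 4]
Step 4: flows [0->1,1->2] -> levels [8 5 5]
Step 5: flows [0->1,1=2] -> levels [7 6 5]
Step 6: flows [0->1,1->2] -> levels [6 6 6]

Answer: 6 6 6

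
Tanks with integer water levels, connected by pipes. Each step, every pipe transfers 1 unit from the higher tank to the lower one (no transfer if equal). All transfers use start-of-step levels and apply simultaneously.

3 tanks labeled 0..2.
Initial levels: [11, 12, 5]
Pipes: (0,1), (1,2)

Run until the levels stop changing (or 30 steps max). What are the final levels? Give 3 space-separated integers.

Step 1: flows [1->0,1->2] -> levels [12 10 6]
Step 2: flows [0->1,1->2] -> levels [11 10 7]
Step 3: flows [0->1,1->2] -> levels [10 10 8]
Step 4: flows [0=1,1->2] -> levels [10 9 9]
Step 5: flows [0->1,1=2] -> levels [9 10 9]
Step 6: flows [1->0,1->2] -> levels [10 8 10]
Step 7: flows [0->1,2->1] -> levels [9 10 9]
  -> period-2 cycle: step 7 state = step 5 state; never stabilizes
  -> state at step 30: (30-5) mod 2 = 1, same as step 6 -> [10 8 10]

Answer: 10 8 10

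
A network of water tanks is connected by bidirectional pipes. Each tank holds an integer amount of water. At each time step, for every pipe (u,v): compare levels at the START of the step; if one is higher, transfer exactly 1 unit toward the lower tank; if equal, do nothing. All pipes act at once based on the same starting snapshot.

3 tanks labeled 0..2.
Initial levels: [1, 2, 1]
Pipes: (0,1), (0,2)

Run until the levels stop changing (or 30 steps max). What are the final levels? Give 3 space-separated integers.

Step 1: flows [1->0,0=2] -> levels [2 1 1]
Step 2: flows [0->1,0->2] -> levels [0 2 2]
Step 3: flows [1->0,2->0] -> levels [2 1 1]
  -> period-2 cycle: step 3 state = step 1 state; never stabilizes
  -> state at step 30: (30-1) mod 2 = 1, same as step 2 -> [0 2 2]

Answer: 0 2 2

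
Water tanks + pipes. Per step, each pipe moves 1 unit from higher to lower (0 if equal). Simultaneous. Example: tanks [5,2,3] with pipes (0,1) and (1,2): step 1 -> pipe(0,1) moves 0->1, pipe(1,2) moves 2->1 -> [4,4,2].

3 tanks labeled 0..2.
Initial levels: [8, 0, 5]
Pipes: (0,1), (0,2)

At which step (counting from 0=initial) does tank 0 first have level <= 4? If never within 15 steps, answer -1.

Answer: 4

Derivation:
Step 1: flows [0->1,0->2] -> levels [6 1 6]
Step 2: flows [0->1,0=2] -> levels [5 2 6]
Step 3: flows [0->1,2->0] -> levels [5 3 5]
Step 4: flows [0->1,0=2] -> levels [4 4 5]
Tank 0 first reaches <=4 at step 4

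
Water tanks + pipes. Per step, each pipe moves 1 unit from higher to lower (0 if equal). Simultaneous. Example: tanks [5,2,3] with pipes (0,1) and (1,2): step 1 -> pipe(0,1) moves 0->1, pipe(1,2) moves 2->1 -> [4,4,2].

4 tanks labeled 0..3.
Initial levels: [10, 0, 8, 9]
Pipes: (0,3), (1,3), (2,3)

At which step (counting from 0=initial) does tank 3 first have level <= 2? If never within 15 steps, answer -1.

Answer: -1

Derivation:
Step 1: flows [0->3,3->1,3->2] -> levels [9 1 9 8]
Step 2: flows [0->3,3->1,2->3] -> levels [8 2 8 9]
Step 3: flows [3->0,3->1,3->2] -> levels [9 3 9 6]
Step 4: flows [0->3,3->1,2->3] -> levels [8 4 8 7]
Step 5: flows [0->3,3->1,2->3] -> levels [7 5 7 8]
Step 6: flows [3->0,3->1,3->2] -> levels [8 6 8 5]
Step 7: flows [0->3,1->3,2->3] -> levels [7 5 7 8]
  -> period-2 cycle (repeats step 5); tank 3 never drops to <=2
Tank 3 never reaches <=2 within 15 steps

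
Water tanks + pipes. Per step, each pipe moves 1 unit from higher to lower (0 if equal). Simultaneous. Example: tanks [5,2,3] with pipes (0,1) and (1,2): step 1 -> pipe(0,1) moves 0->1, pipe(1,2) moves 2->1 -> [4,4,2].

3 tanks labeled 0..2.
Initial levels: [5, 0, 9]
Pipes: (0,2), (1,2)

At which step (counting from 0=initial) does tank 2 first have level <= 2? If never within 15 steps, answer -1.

Step 1: flows [2->0,2->1] -> levels [6 1 7]
Step 2: flows [2->0,2->1] -> levels [7 2 5]
Step 3: flows [0->2,2->1] -> levels [6 3 5]
Step 4: flows [0->2,2->1] -> levels [5 4 5]
Step 5: flows [0=2,2->1] -> levels [5 5 4]
Step 6: flows [0->2,1->2] -> levels [4 4 6]
Step 7: flows [2->0,2->1] -> levels [5 5 4]
  -> period-2 cycle (repeats step 5); tank 2 never drops to <=2
Tank 2 never reaches <=2 within 15 steps

Answer: -1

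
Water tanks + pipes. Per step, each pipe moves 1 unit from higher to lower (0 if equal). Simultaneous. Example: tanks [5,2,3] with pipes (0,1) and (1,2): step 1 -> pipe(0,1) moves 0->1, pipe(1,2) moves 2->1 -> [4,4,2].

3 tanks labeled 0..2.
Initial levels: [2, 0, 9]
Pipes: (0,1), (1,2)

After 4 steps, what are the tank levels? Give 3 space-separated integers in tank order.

Answer: 3 3 5

Derivation:
Step 1: flows [0->1,2->1] -> levels [1 2 8]
Step 2: flows [1->0,2->1] -> levels [2 2 7]
Step 3: flows [0=1,2->1] -> levels [2 3 6]
Step 4: flows [1->0,2->1] -> levels [3 3 5]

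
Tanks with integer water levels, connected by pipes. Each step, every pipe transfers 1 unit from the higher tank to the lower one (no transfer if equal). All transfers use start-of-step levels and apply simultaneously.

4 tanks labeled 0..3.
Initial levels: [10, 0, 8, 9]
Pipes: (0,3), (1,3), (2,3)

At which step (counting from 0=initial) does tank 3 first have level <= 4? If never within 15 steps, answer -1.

Answer: -1

Derivation:
Step 1: flows [0->3,3->1,3->2] -> levels [9 1 9 8]
Step 2: flows [0->3,3->1,2->3] -> levels [8 2 8 9]
Step 3: flows [3->0,3->1,3->2] -> levels [9 3 9 6]
Step 4: flows [0->3,3->1,2->3] -> levels [8 4 8 7]
Step 5: flows [0->3,3->1,2->3] -> levels [7 5 7 8]
Step 6: flows [3->0,3->1,3->2] -> levels [8 6 8 5]
Step 7: flows [0->3,1->3,2->3] -> levels [7 5 7 8]
  -> period-2 cycle (repeats step 5); tank 3 never drops to <=4
Tank 3 never reaches <=4 within 15 steps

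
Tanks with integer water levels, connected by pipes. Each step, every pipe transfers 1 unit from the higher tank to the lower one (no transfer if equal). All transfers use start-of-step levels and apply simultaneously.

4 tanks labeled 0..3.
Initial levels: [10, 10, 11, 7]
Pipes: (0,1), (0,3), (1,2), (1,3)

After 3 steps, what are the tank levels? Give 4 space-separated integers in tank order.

Answer: 9 11 9 9

Derivation:
Step 1: flows [0=1,0->3,2->1,1->3] -> levels [9 10 10 9]
Step 2: flows [1->0,0=3,1=2,1->3] -> levels [10 8 10 10]
Step 3: flows [0->1,0=3,2->1,3->1] -> levels [9 11 9 9]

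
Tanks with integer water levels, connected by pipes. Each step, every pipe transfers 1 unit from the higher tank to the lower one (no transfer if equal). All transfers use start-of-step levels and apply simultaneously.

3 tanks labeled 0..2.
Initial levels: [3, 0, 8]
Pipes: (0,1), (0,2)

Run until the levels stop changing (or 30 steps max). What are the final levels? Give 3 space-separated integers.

Step 1: flows [0->1,2->0] -> levels [3 1 7]
Step 2: flows [0->1,2->0] -> levels [3 2 6]
Step 3: flows [0->1,2->0] -> levels [3 3 5]
Step 4: flows [0=1,2->0] -> levels [4 3 4]
Step 5: flows [0->1,0=2] -> levels [3 4 4]
Step 6: flows [1->0,2->0] -> levels [5 3 3]
Step 7: flows [0->1,0->2] -> levels [3 4 4]
  -> period-2 cycle: step 7 state = step 5 state; never stabilizes
  -> state at step 30: (30-5) mod 2 = 1, same as step 6 -> [5 3 3]

Answer: 5 3 3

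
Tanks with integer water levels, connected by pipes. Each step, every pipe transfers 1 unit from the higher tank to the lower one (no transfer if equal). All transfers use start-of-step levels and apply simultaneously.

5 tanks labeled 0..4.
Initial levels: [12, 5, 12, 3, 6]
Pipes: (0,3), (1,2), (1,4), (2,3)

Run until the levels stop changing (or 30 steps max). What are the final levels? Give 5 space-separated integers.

Answer: 9 6 9 7 7

Derivation:
Step 1: flows [0->3,2->1,4->1,2->3] -> levels [11 7 10 5 5]
Step 2: flows [0->3,2->1,1->4,2->3] -> levels [10 7 8 7 6]
Step 3: flows [0->3,2->1,1->4,2->3] -> levels [9 7 6 9 7]
Step 4: flows [0=3,1->2,1=4,3->2] -> levels [9 6 8 8 7]
Step 5: flows [0->3,2->1,4->1,2=3] -> levels [8 8 7 9 6]
Step 6: flows [3->0,1->2,1->4,3->2] -> levels [9 6 9 7 7]
Step 7: flows [0->3,2->1,4->1,2->3] -> levels [8 8 7 9 6]
  -> period-2 cycle: step 7 state = step 5 state; never stabilizes
  -> state at step 30: (30-5) mod 2 = 1, same as step 6 -> [9 6 9 7 7]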